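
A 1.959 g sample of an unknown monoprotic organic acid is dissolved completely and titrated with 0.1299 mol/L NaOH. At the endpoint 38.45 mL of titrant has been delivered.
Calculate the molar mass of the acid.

n(NaOH) = 0.03845 L × 0.1299 mol/L = 4.995 × 10^-3 mol
n(HA) = 4.995 × 10^-3 mol (1:1 ratio)
M = m / n = 1.959 g / 4.995 × 10^-3 mol = 392.2 g/mol

392.2 g/mol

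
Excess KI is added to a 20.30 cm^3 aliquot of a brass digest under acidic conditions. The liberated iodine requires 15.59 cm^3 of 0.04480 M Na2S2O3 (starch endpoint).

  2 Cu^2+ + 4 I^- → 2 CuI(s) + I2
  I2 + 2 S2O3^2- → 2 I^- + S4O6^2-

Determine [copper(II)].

n(S2O3^2-) = 0.01559 × 0.04480 = 6.984 × 10^-4 mol
n(I2) = n(S2O3^2-)/2 = 3.492 × 10^-4 mol
From the 2:1 ratio, n(Cu2+) in the aliquot = 2/1 × 3.492 × 10^-4 = 6.984 × 10^-4 mol
[Cu2+] = 6.984 × 10^-4 / 0.02030 = 0.03441 mol/L

0.03441 M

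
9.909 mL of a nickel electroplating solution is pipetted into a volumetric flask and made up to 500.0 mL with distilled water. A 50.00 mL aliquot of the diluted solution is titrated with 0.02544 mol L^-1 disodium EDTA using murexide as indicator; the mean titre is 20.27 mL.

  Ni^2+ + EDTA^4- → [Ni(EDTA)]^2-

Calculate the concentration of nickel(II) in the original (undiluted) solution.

0.5204 mol/L

n(EDTA) = 0.02027 × 0.02544 = 5.157 × 10^-4 mol
n(Ni2+) in the aliquot = 5.157 × 10^-4 mol (1:1 ratio)
[Ni2+]_dilute = 5.157 × 10^-4 / 0.05000 = 0.01031 mol/L
Dilution factor = 500.0 / 9.909 = 50.46
[Ni2+]_stock = 0.01031 × 50.46 = 0.5204 mol/L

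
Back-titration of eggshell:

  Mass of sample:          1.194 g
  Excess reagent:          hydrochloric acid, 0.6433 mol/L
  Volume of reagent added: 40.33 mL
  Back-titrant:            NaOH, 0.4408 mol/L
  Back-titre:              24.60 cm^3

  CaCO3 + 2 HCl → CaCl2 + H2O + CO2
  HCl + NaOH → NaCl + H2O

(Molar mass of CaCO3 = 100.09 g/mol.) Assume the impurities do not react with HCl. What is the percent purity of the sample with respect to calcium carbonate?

63.29 %

n(HCl) added = 0.04033 × 0.6433 = 0.02594 mol
n(NaOH) used in back-titration = 0.02460 × 0.4408 = 0.01084 mol
n(HCl) left over = 0.01084 mol (1:1 ratio)
n(HCl) consumed by analyte = 0.02594 − 0.01084 = 0.01510 mol
From the 1:2 ratio, n(CaCO3) = 1/2 × 0.01510 = 7.550 × 10^-3 mol
mass of CaCO3 = 7.550 × 10^-3 × 100.09 = 0.7557 g
% CaCO3 = 0.7557 / 1.194 × 100 = 63.29 %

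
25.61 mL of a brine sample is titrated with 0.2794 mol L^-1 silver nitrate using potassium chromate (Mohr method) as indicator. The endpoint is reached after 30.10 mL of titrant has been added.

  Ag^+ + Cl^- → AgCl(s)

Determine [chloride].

n(AgNO3) = 0.03010 L × 0.2794 mol/L = 8.410 × 10^-3 mol
n(Cl-) = 8.410 × 10^-3 mol (1:1 mole ratio)
[Cl-] = 8.410 × 10^-3 mol / 0.02561 L = 0.3284 mol/L

0.3284 mol/L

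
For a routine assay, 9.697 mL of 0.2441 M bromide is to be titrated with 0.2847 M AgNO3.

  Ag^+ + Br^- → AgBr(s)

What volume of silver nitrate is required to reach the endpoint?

n(Br-) = 0.009697 L × 0.2441 mol/L = 2.367 × 10^-3 mol
n(AgNO3) = 2.367 × 10^-3 mol (1:1 stoichiometry)
V(AgNO3) = 2.367 × 10^-3 mol / 0.2847 mol/L = 0.008314 L = 8.314 mL

8.314 mL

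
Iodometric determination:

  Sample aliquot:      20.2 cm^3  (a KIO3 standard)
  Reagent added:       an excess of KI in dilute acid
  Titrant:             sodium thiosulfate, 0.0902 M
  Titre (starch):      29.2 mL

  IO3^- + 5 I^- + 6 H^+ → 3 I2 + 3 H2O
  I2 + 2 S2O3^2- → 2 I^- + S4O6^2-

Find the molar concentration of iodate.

n(S2O3^2-) = 0.0292 × 0.0902 = 2.63 × 10^-3 mol
n(I2) = n(S2O3^2-)/2 = 1.32 × 10^-3 mol
From the 1:3 ratio, n(IO3^-) in the aliquot = 1/3 × 1.32 × 10^-3 = 4.39 × 10^-4 mol
[IO3^-] = 4.39 × 10^-4 / 0.0202 = 0.0217 mol/L

0.0217 M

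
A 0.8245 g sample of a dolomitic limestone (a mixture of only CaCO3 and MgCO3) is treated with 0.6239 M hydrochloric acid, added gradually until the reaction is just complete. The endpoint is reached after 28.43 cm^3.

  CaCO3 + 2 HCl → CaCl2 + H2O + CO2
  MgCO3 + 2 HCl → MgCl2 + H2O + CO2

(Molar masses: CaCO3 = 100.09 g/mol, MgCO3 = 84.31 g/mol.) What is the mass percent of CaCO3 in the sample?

59.06 %

n(HCl) = 0.02843 × 0.6239 = 0.01774 mol
Let x = n(CaCO3), y = n(MgCO3).
Titrant: 2x + 2y = 0.01774;  mass: 100.09x + 84.31y = 0.8245
Solving, x = 4.865 × 10^-3 mol, y = 4.003 × 10^-3 mol
mass of CaCO3 = 4.865 × 10^-3 × 100.09 = 0.4870 g
% CaCO3 = 0.4870 / 0.8245 × 100 = 59.06 %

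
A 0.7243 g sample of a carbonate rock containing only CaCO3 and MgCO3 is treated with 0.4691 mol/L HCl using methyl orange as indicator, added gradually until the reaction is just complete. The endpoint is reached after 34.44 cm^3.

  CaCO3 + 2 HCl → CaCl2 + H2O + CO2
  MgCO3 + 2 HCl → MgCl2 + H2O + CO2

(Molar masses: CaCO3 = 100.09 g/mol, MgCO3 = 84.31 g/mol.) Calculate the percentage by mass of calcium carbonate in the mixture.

n(HCl) = 0.03444 × 0.4691 = 0.01616 mol
Let x = n(CaCO3), y = n(MgCO3).
Titrant: 2x + 2y = 0.01616;  mass: 100.09x + 84.31y = 0.7243
Solving, x = 2.741 × 10^-3 mol, y = 5.337 × 10^-3 mol
mass of CaCO3 = 2.741 × 10^-3 × 100.09 = 0.2743 g
% CaCO3 = 0.2743 / 0.7243 × 100 = 37.88 %

37.88 %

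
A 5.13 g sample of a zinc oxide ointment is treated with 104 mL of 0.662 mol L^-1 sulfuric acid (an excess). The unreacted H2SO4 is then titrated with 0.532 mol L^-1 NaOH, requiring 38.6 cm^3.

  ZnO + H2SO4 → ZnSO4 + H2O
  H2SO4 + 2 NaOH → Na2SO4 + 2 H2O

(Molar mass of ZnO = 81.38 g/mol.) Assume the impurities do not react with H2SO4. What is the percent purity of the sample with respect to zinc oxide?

n(H2SO4) added = 0.104 × 0.662 = 0.0688 mol
n(NaOH) used in back-titration = 0.0386 × 0.532 = 0.0205 mol
From the 1:2 ratio, n(H2SO4) left over = 1/2 × 0.0205 = 0.0103 mol
n(H2SO4) consumed by analyte = 0.0688 − 0.0103 = 0.0586 mol
n(ZnO) = 0.0586 mol (1:1 ratio)
mass of ZnO = 0.0586 × 81.38 = 4.77 g
% ZnO = 4.77 / 5.13 × 100 = 92.9 %

92.9 %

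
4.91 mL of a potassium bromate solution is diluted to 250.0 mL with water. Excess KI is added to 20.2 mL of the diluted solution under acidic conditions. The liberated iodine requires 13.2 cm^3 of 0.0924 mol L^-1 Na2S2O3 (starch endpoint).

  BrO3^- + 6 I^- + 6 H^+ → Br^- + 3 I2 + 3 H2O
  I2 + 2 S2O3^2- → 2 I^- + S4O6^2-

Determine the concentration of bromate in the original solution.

0.512 mol/L

n(S2O3^2-) = 0.0132 × 0.0924 = 1.22 × 10^-3 mol
n(I2) = n(S2O3^2-)/2 = 6.10 × 10^-4 mol
From the 1:3 ratio, n(BrO3^-) in the aliquot = 1/3 × 6.10 × 10^-4 = 2.03 × 10^-4 mol
[BrO3^-]_dilute = 2.03 × 10^-4 / 0.0202 = 0.0101 mol/L
[BrO3^-]_original = 0.0101 × 250.0/4.91 = 0.512 mol/L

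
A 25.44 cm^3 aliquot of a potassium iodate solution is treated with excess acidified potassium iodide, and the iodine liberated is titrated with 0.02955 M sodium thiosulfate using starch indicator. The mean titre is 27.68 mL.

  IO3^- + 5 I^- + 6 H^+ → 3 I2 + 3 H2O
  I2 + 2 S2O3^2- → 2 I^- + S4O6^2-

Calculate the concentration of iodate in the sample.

0.005359 M

n(S2O3^2-) = 0.02768 × 0.02955 = 8.179 × 10^-4 mol
n(I2) = n(S2O3^2-)/2 = 4.090 × 10^-4 mol
From the 1:3 ratio, n(IO3^-) in the aliquot = 1/3 × 4.090 × 10^-4 = 1.363 × 10^-4 mol
[IO3^-] = 1.363 × 10^-4 / 0.02544 = 0.005359 mol/L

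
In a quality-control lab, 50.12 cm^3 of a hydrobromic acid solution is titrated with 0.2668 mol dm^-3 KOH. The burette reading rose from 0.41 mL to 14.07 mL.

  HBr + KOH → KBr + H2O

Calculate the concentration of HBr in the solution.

n(KOH) = 0.01366 L × 0.2668 mol/L = 3.644 × 10^-3 mol
n(HBr) = 3.644 × 10^-3 mol (1:1 mole ratio)
[HBr] = 3.644 × 10^-3 mol / 0.05012 L = 0.07272 mol/L

0.07272 mol/L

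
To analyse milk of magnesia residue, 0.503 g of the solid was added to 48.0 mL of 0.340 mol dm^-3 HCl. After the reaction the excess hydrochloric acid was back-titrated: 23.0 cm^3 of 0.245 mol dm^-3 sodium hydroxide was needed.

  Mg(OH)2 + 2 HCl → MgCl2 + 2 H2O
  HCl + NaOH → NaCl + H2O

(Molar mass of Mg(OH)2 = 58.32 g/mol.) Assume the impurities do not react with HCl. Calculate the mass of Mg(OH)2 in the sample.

n(HCl) added = 0.0480 × 0.340 = 0.0163 mol
n(NaOH) used in back-titration = 0.0230 × 0.245 = 5.63 × 10^-3 mol
n(HCl) left over = 5.63 × 10^-3 mol (1:1 ratio)
n(HCl) consumed by analyte = 0.0163 − 5.63 × 10^-3 = 0.0107 mol
From the 1:2 ratio, n(Mg(OH)2) = 1/2 × 0.0107 = 5.34 × 10^-3 mol
mass of Mg(OH)2 = 5.34 × 10^-3 × 58.32 = 0.312 g

0.312 g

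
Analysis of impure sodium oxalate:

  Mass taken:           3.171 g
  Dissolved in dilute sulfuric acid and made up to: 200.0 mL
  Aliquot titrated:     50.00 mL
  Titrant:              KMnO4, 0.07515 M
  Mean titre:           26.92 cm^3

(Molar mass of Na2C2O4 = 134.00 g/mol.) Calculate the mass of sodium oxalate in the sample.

2 MnO4^- + 5 C2O4^2- + 16 H^+ → 2 Mn^2+ + 10 CO2 + 8 H2O
n(KMnO4) per titration = 0.02692 × 0.07515 = 2.023 × 10^-3 mol
From the 5:2 ratio, n(Na2C2O4) in each aliquot = 5/2 × 2.023 × 10^-3 = 5.058 × 10^-3 mol
n(Na2C2O4) in the whole flask = 5.058 × 10^-3 × 200.0/50.00 = 0.02023 mol
mass of Na2C2O4 = 0.02023 × 134.00 = 2.711 g

2.711 g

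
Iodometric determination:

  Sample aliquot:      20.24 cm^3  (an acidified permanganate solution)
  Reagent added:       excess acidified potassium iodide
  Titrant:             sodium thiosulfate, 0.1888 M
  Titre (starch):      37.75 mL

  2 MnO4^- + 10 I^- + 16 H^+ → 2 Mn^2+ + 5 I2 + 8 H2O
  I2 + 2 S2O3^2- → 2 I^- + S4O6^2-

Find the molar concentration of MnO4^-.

n(S2O3^2-) = 0.03775 × 0.1888 = 7.127 × 10^-3 mol
n(I2) = n(S2O3^2-)/2 = 3.564 × 10^-3 mol
From the 2:5 ratio, n(MnO4^-) in the aliquot = 2/5 × 3.564 × 10^-3 = 1.425 × 10^-3 mol
[MnO4^-] = 1.425 × 10^-3 / 0.02024 = 0.07043 mol/L

0.07043 M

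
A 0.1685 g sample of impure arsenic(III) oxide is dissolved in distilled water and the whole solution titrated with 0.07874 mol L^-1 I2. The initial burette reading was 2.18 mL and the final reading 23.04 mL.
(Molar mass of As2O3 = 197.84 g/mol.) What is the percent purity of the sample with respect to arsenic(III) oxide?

As2O3 + 2 I2 + 2 H2O → As2O5 + 4 HI
n(I2) = 0.02086 L × 0.07874 mol/L = 1.643 × 10^-3 mol
From the 1:2 ratio, n(As2O3) = 1/2 × 1.643 × 10^-3 = 8.213 × 10^-4 mol
mass of As2O3 = 8.213 × 10^-4 × 197.84 g/mol = 0.1625 g
% As2O3 = 0.1625 / 0.1685 × 100 = 96.43 %

96.43 %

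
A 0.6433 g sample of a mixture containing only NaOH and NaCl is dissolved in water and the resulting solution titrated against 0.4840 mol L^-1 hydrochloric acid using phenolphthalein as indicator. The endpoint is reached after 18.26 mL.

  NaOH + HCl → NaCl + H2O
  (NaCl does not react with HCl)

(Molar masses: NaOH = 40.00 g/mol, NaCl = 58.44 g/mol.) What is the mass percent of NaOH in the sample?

n(HCl) = 0.01826 × 0.4840 = 8.838 × 10^-3 mol
Let x = n(NaOH), y = n(NaCl).
Titrant: 1x = 8.838 × 10^-3;  mass: 40.00x + 58.44y = 0.6433
Solving, x = 8.838 × 10^-3 mol, y = 4.959 × 10^-3 mol
mass of NaOH = 8.838 × 10^-3 × 40.00 = 0.3535 g
% NaOH = 0.3535 / 0.6433 × 100 = 54.95 %

54.95 %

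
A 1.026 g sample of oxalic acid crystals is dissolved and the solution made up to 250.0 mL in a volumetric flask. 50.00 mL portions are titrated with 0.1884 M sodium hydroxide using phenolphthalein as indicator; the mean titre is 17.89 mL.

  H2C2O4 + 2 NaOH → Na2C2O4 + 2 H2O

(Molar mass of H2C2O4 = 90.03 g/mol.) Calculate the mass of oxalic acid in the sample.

0.7586 g

n(NaOH) per titration = 0.01789 × 0.1884 = 3.370 × 10^-3 mol
From the 1:2 ratio, n(H2C2O4) in each aliquot = 1/2 × 3.370 × 10^-3 = 1.685 × 10^-3 mol
n(H2C2O4) in the whole flask = 1.685 × 10^-3 × 250.0/50.00 = 8.426 × 10^-3 mol
mass of H2C2O4 = 8.426 × 10^-3 × 90.03 = 0.7586 g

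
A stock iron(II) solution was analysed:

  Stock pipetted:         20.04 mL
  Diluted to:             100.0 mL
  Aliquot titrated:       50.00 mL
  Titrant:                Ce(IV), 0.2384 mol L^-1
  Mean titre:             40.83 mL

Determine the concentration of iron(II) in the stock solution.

Ce^4+ + Fe^2+ → Ce^3+ + Fe^3+
n(Ce4+) = 0.04083 × 0.2384 = 9.734 × 10^-3 mol
n(Fe2+) in the aliquot = 9.734 × 10^-3 mol (1:1 ratio)
[Fe2+]_dilute = 9.734 × 10^-3 / 0.05000 = 0.1947 mol/L
Dilution factor = 100.0 / 20.04 = 4.990
[Fe2+]_stock = 0.1947 × 4.990 = 0.9714 mol/L

0.9714 mol/L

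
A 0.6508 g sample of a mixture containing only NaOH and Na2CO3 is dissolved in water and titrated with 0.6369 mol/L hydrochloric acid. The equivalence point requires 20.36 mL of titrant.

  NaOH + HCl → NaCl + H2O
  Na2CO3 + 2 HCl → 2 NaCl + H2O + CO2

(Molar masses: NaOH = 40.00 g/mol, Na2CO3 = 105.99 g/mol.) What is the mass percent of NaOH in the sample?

17.22 %

n(HCl) = 0.02036 × 0.6369 = 0.01297 mol
Let x = n(NaOH), y = n(Na2CO3).
Titrant: 1x + 2y = 0.01297;  mass: 40.00x + 105.99y = 0.6508
Solving, x = 2.801 × 10^-3 mol, y = 5.083 × 10^-3 mol
mass of NaOH = 2.801 × 10^-3 × 40.00 = 0.1120 g
% NaOH = 0.1120 / 0.6508 × 100 = 17.22 %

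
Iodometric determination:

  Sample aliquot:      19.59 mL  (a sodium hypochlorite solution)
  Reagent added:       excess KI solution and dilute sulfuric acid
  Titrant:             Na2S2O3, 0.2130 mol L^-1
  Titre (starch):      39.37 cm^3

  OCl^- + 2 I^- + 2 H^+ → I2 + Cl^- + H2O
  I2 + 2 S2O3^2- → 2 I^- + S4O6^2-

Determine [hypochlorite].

n(S2O3^2-) = 0.03937 × 0.2130 = 8.386 × 10^-3 mol
n(I2) = n(S2O3^2-)/2 = 4.193 × 10^-3 mol
n(OCl^-) in the aliquot = 4.193 × 10^-3 mol (1:1 ratio)
[OCl^-] = 4.193 × 10^-3 / 0.01959 = 0.2140 mol/L

0.2140 mol/L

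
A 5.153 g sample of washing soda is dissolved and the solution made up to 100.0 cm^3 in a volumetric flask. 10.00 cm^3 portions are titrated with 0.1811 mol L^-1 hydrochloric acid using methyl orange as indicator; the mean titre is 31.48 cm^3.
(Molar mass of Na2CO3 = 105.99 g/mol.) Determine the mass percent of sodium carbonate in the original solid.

Na2CO3 + 2 HCl → 2 NaCl + H2O + CO2
n(HCl) per titration = 0.03148 × 0.1811 = 5.701 × 10^-3 mol
From the 1:2 ratio, n(Na2CO3) in each aliquot = 1/2 × 5.701 × 10^-3 = 2.851 × 10^-3 mol
n(Na2CO3) in the whole flask = 2.851 × 10^-3 × 100.0/10.00 = 0.02851 mol
mass of Na2CO3 = 0.02851 × 105.99 = 3.021 g
% Na2CO3 = 3.021 / 5.153 × 100 = 58.63 %

58.63 %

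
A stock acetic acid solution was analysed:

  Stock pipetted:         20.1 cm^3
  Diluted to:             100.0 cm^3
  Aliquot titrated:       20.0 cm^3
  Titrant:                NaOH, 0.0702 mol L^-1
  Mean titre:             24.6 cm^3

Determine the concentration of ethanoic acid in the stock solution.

CH3COOH + NaOH → CH3COONa + H2O
n(NaOH) = 0.0246 × 0.0702 = 1.73 × 10^-3 mol
n(CH3COOH) in the aliquot = 1.73 × 10^-3 mol (1:1 ratio)
[CH3COOH]_dilute = 1.73 × 10^-3 / 0.0200 = 0.0863 mol/L
Dilution factor = 100.0 / 20.1 = 4.975
[CH3COOH]_stock = 0.0863 × 4.975 = 0.430 mol/L

0.430 mol/L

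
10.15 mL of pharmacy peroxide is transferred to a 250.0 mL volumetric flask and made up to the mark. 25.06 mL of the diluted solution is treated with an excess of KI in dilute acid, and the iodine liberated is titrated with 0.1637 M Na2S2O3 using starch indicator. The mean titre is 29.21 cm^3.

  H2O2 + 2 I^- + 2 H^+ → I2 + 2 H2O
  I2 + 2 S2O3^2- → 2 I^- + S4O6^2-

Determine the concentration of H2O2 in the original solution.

n(S2O3^2-) = 0.02921 × 0.1637 = 4.782 × 10^-3 mol
n(I2) = n(S2O3^2-)/2 = 2.391 × 10^-3 mol
n(H2O2) in the aliquot = 2.391 × 10^-3 mol (1:1 ratio)
[H2O2]_dilute = 2.391 × 10^-3 / 0.02506 = 0.09540 mol/L
[H2O2]_original = 0.09540 × 250.0/10.15 = 2.350 mol/L

2.350 M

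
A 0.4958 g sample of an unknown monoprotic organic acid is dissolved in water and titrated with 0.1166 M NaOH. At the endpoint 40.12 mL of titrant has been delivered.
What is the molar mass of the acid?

106.0 g/mol

n(NaOH) = 0.04012 L × 0.1166 mol/L = 4.678 × 10^-3 mol
n(HA) = 4.678 × 10^-3 mol (1:1 ratio)
M = m / n = 0.4958 g / 4.678 × 10^-3 mol = 106.0 g/mol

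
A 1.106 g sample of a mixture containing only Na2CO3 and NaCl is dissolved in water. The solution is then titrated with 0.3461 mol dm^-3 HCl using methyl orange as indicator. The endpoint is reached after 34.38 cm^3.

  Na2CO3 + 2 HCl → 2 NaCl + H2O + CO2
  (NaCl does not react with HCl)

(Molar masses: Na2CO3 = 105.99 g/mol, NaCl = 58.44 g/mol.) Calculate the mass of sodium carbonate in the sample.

0.6306 g

n(HCl) = 0.03438 × 0.3461 = 0.01190 mol
Let x = n(Na2CO3), y = n(NaCl).
Titrant: 2x = 0.01190;  mass: 105.99x + 58.44y = 1.106
Solving, x = 5.949 × 10^-3 mol, y = 8.135 × 10^-3 mol
mass of Na2CO3 = 5.949 × 10^-3 × 105.99 = 0.6306 g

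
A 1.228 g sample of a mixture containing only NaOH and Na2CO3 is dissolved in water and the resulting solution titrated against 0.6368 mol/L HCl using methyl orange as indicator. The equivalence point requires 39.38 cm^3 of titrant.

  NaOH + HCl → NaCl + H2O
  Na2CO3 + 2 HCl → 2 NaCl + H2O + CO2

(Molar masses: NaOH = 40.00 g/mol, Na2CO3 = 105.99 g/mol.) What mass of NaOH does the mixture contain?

n(HCl) = 0.03938 × 0.6368 = 0.02508 mol
Let x = n(NaOH), y = n(Na2CO3).
Titrant: 1x + 2y = 0.02508;  mass: 40.00x + 105.99y = 1.228
Solving, x = 7.770 × 10^-3 mol, y = 8.654 × 10^-3 mol
mass of NaOH = 7.770 × 10^-3 × 40.00 = 0.3108 g

0.3108 g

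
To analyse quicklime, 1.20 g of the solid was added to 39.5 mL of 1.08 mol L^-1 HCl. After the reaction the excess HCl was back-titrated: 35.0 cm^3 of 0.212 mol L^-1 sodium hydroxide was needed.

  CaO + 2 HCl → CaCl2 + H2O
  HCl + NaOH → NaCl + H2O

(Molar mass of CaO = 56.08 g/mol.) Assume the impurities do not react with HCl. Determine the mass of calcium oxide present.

n(HCl) added = 0.0395 × 1.08 = 0.0427 mol
n(NaOH) used in back-titration = 0.0350 × 0.212 = 7.42 × 10^-3 mol
n(HCl) left over = 7.42 × 10^-3 mol (1:1 ratio)
n(HCl) consumed by analyte = 0.0427 − 7.42 × 10^-3 = 0.0352 mol
From the 1:2 ratio, n(CaO) = 1/2 × 0.0352 = 0.0176 mol
mass of CaO = 0.0176 × 56.08 = 0.988 g

0.988 g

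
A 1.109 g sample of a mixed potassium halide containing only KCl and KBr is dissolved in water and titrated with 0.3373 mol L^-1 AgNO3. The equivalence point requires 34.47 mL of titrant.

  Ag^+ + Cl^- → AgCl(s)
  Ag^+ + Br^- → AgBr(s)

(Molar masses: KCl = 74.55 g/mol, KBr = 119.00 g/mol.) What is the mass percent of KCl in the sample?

41.53 %

n(AgNO3) = 0.03447 × 0.3373 = 0.01163 mol
Let x = n(KCl), y = n(KBr).
Titrant: 1x + 1y = 0.01163;  mass: 74.55x + 119.00y = 1.109
Solving, x = 6.177 × 10^-3 mol, y = 5.449 × 10^-3 mol
mass of KCl = 6.177 × 10^-3 × 74.55 = 0.4605 g
% KCl = 0.4605 / 1.109 × 100 = 41.53 %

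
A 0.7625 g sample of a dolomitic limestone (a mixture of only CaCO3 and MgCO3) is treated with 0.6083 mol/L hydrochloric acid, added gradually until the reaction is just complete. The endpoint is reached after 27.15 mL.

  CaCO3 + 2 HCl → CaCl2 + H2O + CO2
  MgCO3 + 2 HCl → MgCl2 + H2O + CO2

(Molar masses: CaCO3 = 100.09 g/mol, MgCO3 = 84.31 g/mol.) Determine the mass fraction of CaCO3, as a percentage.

55.15 %

n(HCl) = 0.02715 × 0.6083 = 0.01652 mol
Let x = n(CaCO3), y = n(MgCO3).
Titrant: 2x + 2y = 0.01652;  mass: 100.09x + 84.31y = 0.7625
Solving, x = 4.201 × 10^-3 mol, y = 4.056 × 10^-3 mol
mass of CaCO3 = 4.201 × 10^-3 × 100.09 = 0.4205 g
% CaCO3 = 0.4205 / 0.7625 × 100 = 55.15 %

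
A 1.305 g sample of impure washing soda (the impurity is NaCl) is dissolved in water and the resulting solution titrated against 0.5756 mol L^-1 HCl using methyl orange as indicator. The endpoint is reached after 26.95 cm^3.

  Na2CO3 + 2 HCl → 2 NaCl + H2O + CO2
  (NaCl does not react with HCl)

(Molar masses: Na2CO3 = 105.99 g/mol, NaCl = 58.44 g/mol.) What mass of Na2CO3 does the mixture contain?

0.8221 g

n(HCl) = 0.02695 × 0.5756 = 0.01551 mol
Let x = n(Na2CO3), y = n(NaCl).
Titrant: 2x = 0.01551;  mass: 105.99x + 58.44y = 1.305
Solving, x = 7.756 × 10^-3 mol, y = 8.264 × 10^-3 mol
mass of Na2CO3 = 7.756 × 10^-3 × 105.99 = 0.8221 g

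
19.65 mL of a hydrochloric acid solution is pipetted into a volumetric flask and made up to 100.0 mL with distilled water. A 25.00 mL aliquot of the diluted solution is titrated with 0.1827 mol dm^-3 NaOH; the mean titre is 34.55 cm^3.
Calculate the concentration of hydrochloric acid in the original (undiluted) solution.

HCl + NaOH → NaCl + H2O
n(NaOH) = 0.03455 × 0.1827 = 6.312 × 10^-3 mol
n(HCl) in the aliquot = 6.312 × 10^-3 mol (1:1 ratio)
[HCl]_dilute = 6.312 × 10^-3 / 0.02500 = 0.2525 mol/L
Dilution factor = 100.0 / 19.65 = 5.089
[HCl]_stock = 0.2525 × 5.089 = 1.285 mol/L

1.285 mol/L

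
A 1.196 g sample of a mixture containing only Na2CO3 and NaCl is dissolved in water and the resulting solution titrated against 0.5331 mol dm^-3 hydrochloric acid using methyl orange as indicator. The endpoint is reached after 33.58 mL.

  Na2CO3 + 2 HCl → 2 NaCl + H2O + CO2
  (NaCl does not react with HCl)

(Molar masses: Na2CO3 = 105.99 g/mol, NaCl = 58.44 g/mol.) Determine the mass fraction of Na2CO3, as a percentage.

n(HCl) = 0.03358 × 0.5331 = 0.01790 mol
Let x = n(Na2CO3), y = n(NaCl).
Titrant: 2x = 0.01790;  mass: 105.99x + 58.44y = 1.196
Solving, x = 8.951 × 10^-3 mol, y = 4.232 × 10^-3 mol
mass of Na2CO3 = 8.951 × 10^-3 × 105.99 = 0.9487 g
% Na2CO3 = 0.9487 / 1.196 × 100 = 79.32 %

79.32 %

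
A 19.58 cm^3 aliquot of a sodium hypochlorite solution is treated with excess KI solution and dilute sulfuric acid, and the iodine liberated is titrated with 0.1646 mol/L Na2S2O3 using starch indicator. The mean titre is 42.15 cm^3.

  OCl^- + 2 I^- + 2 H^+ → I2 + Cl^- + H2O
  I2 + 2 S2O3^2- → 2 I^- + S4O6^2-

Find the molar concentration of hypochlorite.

n(S2O3^2-) = 0.04215 × 0.1646 = 6.938 × 10^-3 mol
n(I2) = n(S2O3^2-)/2 = 3.469 × 10^-3 mol
n(OCl^-) in the aliquot = 3.469 × 10^-3 mol (1:1 ratio)
[OCl^-] = 3.469 × 10^-3 / 0.01958 = 0.1772 mol/L

0.1772 mol/L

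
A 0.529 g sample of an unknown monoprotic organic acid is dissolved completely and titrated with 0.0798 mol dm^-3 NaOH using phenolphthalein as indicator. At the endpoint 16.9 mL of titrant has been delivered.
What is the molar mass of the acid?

n(NaOH) = 0.0169 L × 0.0798 mol/L = 1.35 × 10^-3 mol
n(HA) = 1.35 × 10^-3 mol (1:1 ratio)
M = m / n = 0.529 g / 1.35 × 10^-3 mol = 392 g/mol

392 g/mol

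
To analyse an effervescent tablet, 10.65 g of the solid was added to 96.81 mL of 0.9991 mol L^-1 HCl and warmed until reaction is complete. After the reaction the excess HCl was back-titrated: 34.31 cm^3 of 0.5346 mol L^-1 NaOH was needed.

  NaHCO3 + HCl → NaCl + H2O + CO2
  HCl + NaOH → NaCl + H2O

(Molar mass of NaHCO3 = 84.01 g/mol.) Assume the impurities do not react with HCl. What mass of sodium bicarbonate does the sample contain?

6.585 g

n(HCl) added = 0.09681 × 0.9991 = 0.09672 mol
n(NaOH) used in back-titration = 0.03431 × 0.5346 = 0.01834 mol
n(HCl) left over = 0.01834 mol (1:1 ratio)
n(HCl) consumed by analyte = 0.09672 − 0.01834 = 0.07838 mol
n(NaHCO3) = 0.07838 mol (1:1 ratio)
mass of NaHCO3 = 0.07838 × 84.01 = 6.585 g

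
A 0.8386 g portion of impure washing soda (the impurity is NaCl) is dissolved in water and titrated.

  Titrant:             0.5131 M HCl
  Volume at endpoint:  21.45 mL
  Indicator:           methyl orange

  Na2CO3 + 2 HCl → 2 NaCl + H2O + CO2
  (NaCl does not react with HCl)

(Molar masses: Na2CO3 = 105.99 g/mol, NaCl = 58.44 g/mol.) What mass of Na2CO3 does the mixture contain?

n(HCl) = 0.02145 × 0.5131 = 0.01101 mol
Let x = n(Na2CO3), y = n(NaCl).
Titrant: 2x = 0.01101;  mass: 105.99x + 58.44y = 0.8386
Solving, x = 5.503 × 10^-3 mol, y = 4.369 × 10^-3 mol
mass of Na2CO3 = 5.503 × 10^-3 × 105.99 = 0.5833 g

0.5833 g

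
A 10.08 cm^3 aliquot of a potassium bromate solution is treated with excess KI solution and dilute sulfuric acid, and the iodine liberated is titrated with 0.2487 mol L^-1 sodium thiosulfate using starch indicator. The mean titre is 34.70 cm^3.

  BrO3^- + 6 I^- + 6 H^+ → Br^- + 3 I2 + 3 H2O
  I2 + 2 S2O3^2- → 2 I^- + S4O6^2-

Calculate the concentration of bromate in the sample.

0.1427 mol/L

n(S2O3^2-) = 0.03470 × 0.2487 = 8.630 × 10^-3 mol
n(I2) = n(S2O3^2-)/2 = 4.315 × 10^-3 mol
From the 1:3 ratio, n(BrO3^-) in the aliquot = 1/3 × 4.315 × 10^-3 = 1.438 × 10^-3 mol
[BrO3^-] = 1.438 × 10^-3 / 0.01008 = 0.1427 mol/L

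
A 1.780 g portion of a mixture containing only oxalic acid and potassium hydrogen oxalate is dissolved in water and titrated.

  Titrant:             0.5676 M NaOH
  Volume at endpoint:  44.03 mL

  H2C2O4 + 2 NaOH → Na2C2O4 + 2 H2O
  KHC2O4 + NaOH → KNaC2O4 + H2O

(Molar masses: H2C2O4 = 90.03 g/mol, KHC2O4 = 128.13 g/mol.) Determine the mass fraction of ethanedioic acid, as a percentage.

n(NaOH) = 0.04403 × 0.5676 = 0.02499 mol
Let x = n(H2C2O4), y = n(KHC2O4).
Titrant: 2x + 1y = 0.02499;  mass: 90.03x + 128.13y = 1.780
Solving, x = 8.555 × 10^-3 mol, y = 7.881 × 10^-3 mol
mass of H2C2O4 = 8.555 × 10^-3 × 90.03 = 0.7702 g
% H2C2O4 = 0.7702 / 1.780 × 100 = 43.27 %

43.27 %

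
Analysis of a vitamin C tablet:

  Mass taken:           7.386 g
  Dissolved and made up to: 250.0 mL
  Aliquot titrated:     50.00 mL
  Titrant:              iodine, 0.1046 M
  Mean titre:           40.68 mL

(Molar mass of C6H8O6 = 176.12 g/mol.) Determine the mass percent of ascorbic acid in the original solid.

50.73 %

C6H8O6 + I2 → C6H6O6 + 2 HI
n(I2) per titration = 0.04068 × 0.1046 = 4.255 × 10^-3 mol
n(C6H8O6) in each aliquot = 4.255 × 10^-3 mol (1:1 ratio)
n(C6H8O6) in the whole flask = 4.255 × 10^-3 × 250.0/50.00 = 0.02128 mol
mass of C6H8O6 = 0.02128 × 176.12 = 3.747 g
% C6H8O6 = 3.747 / 7.386 × 100 = 50.73 %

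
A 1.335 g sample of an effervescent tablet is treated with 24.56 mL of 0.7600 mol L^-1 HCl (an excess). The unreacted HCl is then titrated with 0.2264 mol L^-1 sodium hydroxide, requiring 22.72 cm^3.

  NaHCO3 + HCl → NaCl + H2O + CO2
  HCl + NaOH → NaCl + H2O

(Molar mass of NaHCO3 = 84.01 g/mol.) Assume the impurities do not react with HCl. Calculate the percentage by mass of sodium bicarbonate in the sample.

85.09 %

n(HCl) added = 0.02456 × 0.7600 = 0.01867 mol
n(NaOH) used in back-titration = 0.02272 × 0.2264 = 5.144 × 10^-3 mol
n(HCl) left over = 5.144 × 10^-3 mol (1:1 ratio)
n(HCl) consumed by analyte = 0.01867 − 5.144 × 10^-3 = 0.01352 mol
n(NaHCO3) = 0.01352 mol (1:1 ratio)
mass of NaHCO3 = 0.01352 × 84.01 = 1.136 g
% NaHCO3 = 1.136 / 1.335 × 100 = 85.09 %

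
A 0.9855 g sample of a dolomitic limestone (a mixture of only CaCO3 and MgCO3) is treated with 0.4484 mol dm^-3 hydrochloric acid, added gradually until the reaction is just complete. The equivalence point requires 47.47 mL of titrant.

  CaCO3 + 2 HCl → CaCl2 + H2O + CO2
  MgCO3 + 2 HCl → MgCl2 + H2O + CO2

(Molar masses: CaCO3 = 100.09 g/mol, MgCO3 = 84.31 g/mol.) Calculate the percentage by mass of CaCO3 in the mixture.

n(HCl) = 0.04747 × 0.4484 = 0.02129 mol
Let x = n(CaCO3), y = n(MgCO3).
Titrant: 2x + 2y = 0.02129;  mass: 100.09x + 84.31y = 0.9855
Solving, x = 5.590 × 10^-3 mol, y = 5.053 × 10^-3 mol
mass of CaCO3 = 5.590 × 10^-3 × 100.09 = 0.5595 g
% CaCO3 = 0.5595 / 0.9855 × 100 = 56.77 %

56.77 %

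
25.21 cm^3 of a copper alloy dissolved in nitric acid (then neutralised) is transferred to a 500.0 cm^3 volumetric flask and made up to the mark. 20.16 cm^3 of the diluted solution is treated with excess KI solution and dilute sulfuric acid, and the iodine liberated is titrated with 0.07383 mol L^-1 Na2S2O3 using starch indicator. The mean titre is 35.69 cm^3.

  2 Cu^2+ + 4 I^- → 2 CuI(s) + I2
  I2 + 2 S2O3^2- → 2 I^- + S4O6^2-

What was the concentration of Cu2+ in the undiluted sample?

2.592 mol/L

n(S2O3^2-) = 0.03569 × 0.07383 = 2.635 × 10^-3 mol
n(I2) = n(S2O3^2-)/2 = 1.317 × 10^-3 mol
From the 2:1 ratio, n(Cu2+) in the aliquot = 2/1 × 1.317 × 10^-3 = 2.635 × 10^-3 mol
[Cu2+]_dilute = 2.635 × 10^-3 / 0.02016 = 0.1307 mol/L
[Cu2+]_original = 0.1307 × 500.0/25.21 = 2.592 mol/L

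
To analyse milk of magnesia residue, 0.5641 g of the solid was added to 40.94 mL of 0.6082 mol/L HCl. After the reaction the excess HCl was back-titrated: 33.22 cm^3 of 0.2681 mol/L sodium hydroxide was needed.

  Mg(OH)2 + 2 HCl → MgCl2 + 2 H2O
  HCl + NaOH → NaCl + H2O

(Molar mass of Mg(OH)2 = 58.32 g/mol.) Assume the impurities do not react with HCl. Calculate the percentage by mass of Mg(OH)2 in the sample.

n(HCl) added = 0.04094 × 0.6082 = 0.02490 mol
n(NaOH) used in back-titration = 0.03322 × 0.2681 = 8.906 × 10^-3 mol
n(HCl) left over = 8.906 × 10^-3 mol (1:1 ratio)
n(HCl) consumed by analyte = 0.02490 − 8.906 × 10^-3 = 0.01599 mol
From the 1:2 ratio, n(Mg(OH)2) = 1/2 × 0.01599 = 7.997 × 10^-3 mol
mass of Mg(OH)2 = 7.997 × 10^-3 × 58.32 = 0.4664 g
% Mg(OH)2 = 0.4664 / 0.5641 × 100 = 82.67 %

82.67 %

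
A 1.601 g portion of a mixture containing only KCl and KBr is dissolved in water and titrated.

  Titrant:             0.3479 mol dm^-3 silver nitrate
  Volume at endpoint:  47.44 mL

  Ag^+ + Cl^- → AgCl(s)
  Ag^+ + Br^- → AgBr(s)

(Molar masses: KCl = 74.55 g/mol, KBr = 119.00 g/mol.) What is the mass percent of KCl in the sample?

n(AgNO3) = 0.04744 × 0.3479 = 0.01650 mol
Let x = n(KCl), y = n(KBr).
Titrant: 1x + 1y = 0.01650;  mass: 74.55x + 119.00y = 1.601
Solving, x = 8.167 × 10^-3 mol, y = 8.337 × 10^-3 mol
mass of KCl = 8.167 × 10^-3 × 74.55 = 0.6088 g
% KCl = 0.6088 / 1.601 × 100 = 38.03 %

38.03 %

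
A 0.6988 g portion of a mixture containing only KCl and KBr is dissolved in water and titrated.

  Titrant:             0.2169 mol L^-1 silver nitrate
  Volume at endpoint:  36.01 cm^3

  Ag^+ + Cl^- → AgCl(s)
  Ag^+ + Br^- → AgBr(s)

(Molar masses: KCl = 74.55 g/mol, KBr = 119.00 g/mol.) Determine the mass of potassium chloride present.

0.3869 g

n(AgNO3) = 0.03601 × 0.2169 = 7.811 × 10^-3 mol
Let x = n(KCl), y = n(KBr).
Titrant: 1x + 1y = 7.811 × 10^-3;  mass: 74.55x + 119.00y = 0.6988
Solving, x = 5.189 × 10^-3 mol, y = 2.621 × 10^-3 mol
mass of KCl = 5.189 × 10^-3 × 74.55 = 0.3869 g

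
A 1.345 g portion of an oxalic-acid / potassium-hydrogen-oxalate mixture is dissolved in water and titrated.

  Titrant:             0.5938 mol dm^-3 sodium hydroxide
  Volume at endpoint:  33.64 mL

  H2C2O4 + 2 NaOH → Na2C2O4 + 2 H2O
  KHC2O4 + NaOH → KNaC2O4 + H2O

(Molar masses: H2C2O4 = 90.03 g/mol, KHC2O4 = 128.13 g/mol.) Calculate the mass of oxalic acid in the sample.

0.6577 g

n(NaOH) = 0.03364 × 0.5938 = 0.01998 mol
Let x = n(H2C2O4), y = n(KHC2O4).
Titrant: 2x + 1y = 0.01998;  mass: 90.03x + 128.13y = 1.345
Solving, x = 7.306 × 10^-3 mol, y = 5.364 × 10^-3 mol
mass of H2C2O4 = 7.306 × 10^-3 × 90.03 = 0.6577 g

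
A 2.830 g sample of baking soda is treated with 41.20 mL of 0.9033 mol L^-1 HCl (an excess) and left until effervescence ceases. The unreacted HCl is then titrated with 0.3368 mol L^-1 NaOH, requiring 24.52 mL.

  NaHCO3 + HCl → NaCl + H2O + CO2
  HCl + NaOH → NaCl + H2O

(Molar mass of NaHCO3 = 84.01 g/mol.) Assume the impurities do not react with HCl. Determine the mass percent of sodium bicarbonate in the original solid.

85.96 %

n(HCl) added = 0.04120 × 0.9033 = 0.03722 mol
n(NaOH) used in back-titration = 0.02452 × 0.3368 = 8.258 × 10^-3 mol
n(HCl) left over = 8.258 × 10^-3 mol (1:1 ratio)
n(HCl) consumed by analyte = 0.03722 − 8.258 × 10^-3 = 0.02896 mol
n(NaHCO3) = 0.02896 mol (1:1 ratio)
mass of NaHCO3 = 0.02896 × 84.01 = 2.433 g
% NaHCO3 = 2.433 / 2.830 × 100 = 85.96 %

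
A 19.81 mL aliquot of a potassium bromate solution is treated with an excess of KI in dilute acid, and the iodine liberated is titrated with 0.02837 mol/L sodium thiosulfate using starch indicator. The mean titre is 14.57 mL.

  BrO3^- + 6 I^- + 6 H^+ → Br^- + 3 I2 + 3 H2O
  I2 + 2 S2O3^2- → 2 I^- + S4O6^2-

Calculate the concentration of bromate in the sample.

n(S2O3^2-) = 0.01457 × 0.02837 = 4.134 × 10^-4 mol
n(I2) = n(S2O3^2-)/2 = 2.067 × 10^-4 mol
From the 1:3 ratio, n(BrO3^-) in the aliquot = 1/3 × 2.067 × 10^-4 = 6.889 × 10^-5 mol
[BrO3^-] = 6.889 × 10^-5 / 0.01981 = 0.003478 mol/L

0.003478 mol/L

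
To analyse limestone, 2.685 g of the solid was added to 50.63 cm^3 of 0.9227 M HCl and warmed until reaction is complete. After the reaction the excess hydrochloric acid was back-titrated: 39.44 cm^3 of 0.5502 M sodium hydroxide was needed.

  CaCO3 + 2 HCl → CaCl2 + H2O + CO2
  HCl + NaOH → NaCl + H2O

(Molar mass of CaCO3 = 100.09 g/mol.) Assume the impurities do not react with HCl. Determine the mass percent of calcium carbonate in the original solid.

n(HCl) added = 0.05063 × 0.9227 = 0.04672 mol
n(NaOH) used in back-titration = 0.03944 × 0.5502 = 0.02170 mol
n(HCl) left over = 0.02170 mol (1:1 ratio)
n(HCl) consumed by analyte = 0.04672 − 0.02170 = 0.02502 mol
From the 1:2 ratio, n(CaCO3) = 1/2 × 0.02502 = 0.01251 mol
mass of CaCO3 = 0.01251 × 100.09 = 1.252 g
% CaCO3 = 1.252 / 2.685 × 100 = 46.63 %

46.63 %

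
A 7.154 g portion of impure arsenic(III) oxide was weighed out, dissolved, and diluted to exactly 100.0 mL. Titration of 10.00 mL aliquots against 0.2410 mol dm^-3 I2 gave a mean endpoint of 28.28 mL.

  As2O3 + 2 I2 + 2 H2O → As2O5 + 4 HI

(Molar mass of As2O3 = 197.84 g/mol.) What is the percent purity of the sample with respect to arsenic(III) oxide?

n(I2) per titration = 0.02828 × 0.2410 = 6.815 × 10^-3 mol
From the 1:2 ratio, n(As2O3) in each aliquot = 1/2 × 6.815 × 10^-3 = 3.408 × 10^-3 mol
n(As2O3) in the whole flask = 3.408 × 10^-3 × 100.0/10.00 = 0.03408 mol
mass of As2O3 = 0.03408 × 197.84 = 6.742 g
% As2O3 = 6.742 / 7.154 × 100 = 94.24 %

94.24 %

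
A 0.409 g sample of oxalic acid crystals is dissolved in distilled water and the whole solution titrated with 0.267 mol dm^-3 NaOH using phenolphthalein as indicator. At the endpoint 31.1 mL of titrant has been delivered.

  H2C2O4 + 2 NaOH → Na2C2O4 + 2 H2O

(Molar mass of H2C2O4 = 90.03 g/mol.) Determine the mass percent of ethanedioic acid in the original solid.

91.4 %

n(NaOH) = 0.0311 L × 0.267 mol/L = 8.30 × 10^-3 mol
From the 1:2 ratio, n(H2C2O4) = 1/2 × 8.30 × 10^-3 = 4.15 × 10^-3 mol
mass of H2C2O4 = 4.15 × 10^-3 × 90.03 g/mol = 0.374 g
% H2C2O4 = 0.374 / 0.409 × 100 = 91.4 %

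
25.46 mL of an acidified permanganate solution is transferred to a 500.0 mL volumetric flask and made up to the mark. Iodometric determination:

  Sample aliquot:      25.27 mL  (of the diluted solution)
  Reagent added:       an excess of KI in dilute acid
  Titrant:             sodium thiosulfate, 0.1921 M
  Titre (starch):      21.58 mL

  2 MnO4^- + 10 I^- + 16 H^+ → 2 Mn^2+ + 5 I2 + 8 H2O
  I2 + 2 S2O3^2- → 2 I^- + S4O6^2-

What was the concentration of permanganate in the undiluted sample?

0.6443 M

n(S2O3^2-) = 0.02158 × 0.1921 = 4.146 × 10^-3 mol
n(I2) = n(S2O3^2-)/2 = 2.073 × 10^-3 mol
From the 2:5 ratio, n(MnO4^-) in the aliquot = 2/5 × 2.073 × 10^-3 = 8.291 × 10^-4 mol
[MnO4^-]_dilute = 8.291 × 10^-4 / 0.02527 = 0.03281 mol/L
[MnO4^-]_original = 0.03281 × 500.0/25.46 = 0.6443 mol/L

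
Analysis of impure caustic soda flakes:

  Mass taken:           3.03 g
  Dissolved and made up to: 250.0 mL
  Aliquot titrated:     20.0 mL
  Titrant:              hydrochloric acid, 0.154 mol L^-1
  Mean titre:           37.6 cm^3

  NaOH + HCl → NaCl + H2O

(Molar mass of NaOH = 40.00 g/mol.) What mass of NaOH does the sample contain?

2.90 g

n(HCl) per titration = 0.0376 × 0.154 = 5.79 × 10^-3 mol
n(NaOH) in each aliquot = 5.79 × 10^-3 mol (1:1 ratio)
n(NaOH) in the whole flask = 5.79 × 10^-3 × 250.0/20.0 = 0.0724 mol
mass of NaOH = 0.0724 × 40.00 = 2.90 g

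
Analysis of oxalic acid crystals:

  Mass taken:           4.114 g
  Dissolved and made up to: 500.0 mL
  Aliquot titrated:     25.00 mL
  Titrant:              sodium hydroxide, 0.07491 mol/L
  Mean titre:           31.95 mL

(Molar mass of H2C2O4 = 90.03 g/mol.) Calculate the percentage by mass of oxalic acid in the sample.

52.38 %

H2C2O4 + 2 NaOH → Na2C2O4 + 2 H2O
n(NaOH) per titration = 0.03195 × 0.07491 = 2.393 × 10^-3 mol
From the 1:2 ratio, n(H2C2O4) in each aliquot = 1/2 × 2.393 × 10^-3 = 1.197 × 10^-3 mol
n(H2C2O4) in the whole flask = 1.197 × 10^-3 × 500.0/25.00 = 0.02393 mol
mass of H2C2O4 = 0.02393 × 90.03 = 2.155 g
% H2C2O4 = 2.155 / 4.114 × 100 = 52.38 %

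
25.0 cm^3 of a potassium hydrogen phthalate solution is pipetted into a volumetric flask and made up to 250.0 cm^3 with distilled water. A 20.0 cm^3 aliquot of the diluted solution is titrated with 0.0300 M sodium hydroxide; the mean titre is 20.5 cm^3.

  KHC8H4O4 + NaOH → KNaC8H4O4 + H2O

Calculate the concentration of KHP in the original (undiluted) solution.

0.307 M

n(NaOH) = 0.0205 × 0.0300 = 6.15 × 10^-4 mol
n(KHC8H4O4) in the aliquot = 6.15 × 10^-4 mol (1:1 ratio)
[KHC8H4O4]_dilute = 6.15 × 10^-4 / 0.0200 = 0.0307 mol/L
Dilution factor = 250.0 / 25.0 = 10.00
[KHC8H4O4]_stock = 0.0307 × 10.00 = 0.307 mol/L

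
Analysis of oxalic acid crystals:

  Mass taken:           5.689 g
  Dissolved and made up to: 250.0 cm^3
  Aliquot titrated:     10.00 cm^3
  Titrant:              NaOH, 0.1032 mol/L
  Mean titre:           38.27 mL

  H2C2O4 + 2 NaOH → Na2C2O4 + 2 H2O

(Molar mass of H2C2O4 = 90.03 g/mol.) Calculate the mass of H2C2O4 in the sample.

n(NaOH) per titration = 0.03827 × 0.1032 = 3.949 × 10^-3 mol
From the 1:2 ratio, n(H2C2O4) in each aliquot = 1/2 × 3.949 × 10^-3 = 1.975 × 10^-3 mol
n(H2C2O4) in the whole flask = 1.975 × 10^-3 × 250.0/10.00 = 0.04937 mol
mass of H2C2O4 = 0.04937 × 90.03 = 4.445 g

4.445 g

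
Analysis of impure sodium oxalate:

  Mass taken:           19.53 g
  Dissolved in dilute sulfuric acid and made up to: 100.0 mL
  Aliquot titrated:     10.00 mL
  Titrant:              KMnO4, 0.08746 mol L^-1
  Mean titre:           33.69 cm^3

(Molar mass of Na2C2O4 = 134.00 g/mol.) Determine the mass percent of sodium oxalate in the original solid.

2 MnO4^- + 5 C2O4^2- + 16 H^+ → 2 Mn^2+ + 10 CO2 + 8 H2O
n(KMnO4) per titration = 0.03369 × 0.08746 = 2.947 × 10^-3 mol
From the 5:2 ratio, n(Na2C2O4) in each aliquot = 5/2 × 2.947 × 10^-3 = 7.366 × 10^-3 mol
n(Na2C2O4) in the whole flask = 7.366 × 10^-3 × 100.0/10.00 = 0.07366 mol
mass of Na2C2O4 = 0.07366 × 134.00 = 9.871 g
% Na2C2O4 = 9.871 / 19.53 × 100 = 50.54 %

50.54 %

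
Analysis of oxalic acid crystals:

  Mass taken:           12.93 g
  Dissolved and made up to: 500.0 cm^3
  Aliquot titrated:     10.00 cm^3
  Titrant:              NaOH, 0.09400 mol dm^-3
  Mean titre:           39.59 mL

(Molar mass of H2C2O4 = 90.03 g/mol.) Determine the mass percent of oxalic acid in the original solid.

H2C2O4 + 2 NaOH → Na2C2O4 + 2 H2O
n(NaOH) per titration = 0.03959 × 0.09400 = 3.721 × 10^-3 mol
From the 1:2 ratio, n(H2C2O4) in each aliquot = 1/2 × 3.721 × 10^-3 = 1.861 × 10^-3 mol
n(H2C2O4) in the whole flask = 1.861 × 10^-3 × 500.0/10.00 = 0.09304 mol
mass of H2C2O4 = 0.09304 × 90.03 = 8.376 g
% H2C2O4 = 8.376 / 12.93 × 100 = 64.78 %

64.78 %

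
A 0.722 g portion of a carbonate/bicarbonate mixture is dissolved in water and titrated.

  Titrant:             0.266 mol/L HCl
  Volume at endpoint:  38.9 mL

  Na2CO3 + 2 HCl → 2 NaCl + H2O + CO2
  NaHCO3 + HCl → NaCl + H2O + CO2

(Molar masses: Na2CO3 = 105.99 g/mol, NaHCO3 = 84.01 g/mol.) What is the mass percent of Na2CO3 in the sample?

34.9 %

n(HCl) = 0.0389 × 0.266 = 0.0103 mol
Let x = n(Na2CO3), y = n(NaHCO3).
Titrant: 2x + 1y = 0.0103;  mass: 105.99x + 84.01y = 0.722
Solving, x = 2.37 × 10^-3 mol, y = 5.60 × 10^-3 mol
mass of Na2CO3 = 2.37 × 10^-3 × 105.99 = 0.252 g
% Na2CO3 = 0.252 / 0.722 × 100 = 34.9 %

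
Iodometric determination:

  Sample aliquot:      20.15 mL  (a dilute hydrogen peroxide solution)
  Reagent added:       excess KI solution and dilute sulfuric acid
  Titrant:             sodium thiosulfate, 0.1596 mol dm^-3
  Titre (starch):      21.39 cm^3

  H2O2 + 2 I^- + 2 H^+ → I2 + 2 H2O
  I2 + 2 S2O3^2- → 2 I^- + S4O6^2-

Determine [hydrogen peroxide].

n(S2O3^2-) = 0.02139 × 0.1596 = 3.414 × 10^-3 mol
n(I2) = n(S2O3^2-)/2 = 1.707 × 10^-3 mol
n(H2O2) in the aliquot = 1.707 × 10^-3 mol (1:1 ratio)
[H2O2] = 1.707 × 10^-3 / 0.02015 = 0.08471 mol/L

0.08471 mol/L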